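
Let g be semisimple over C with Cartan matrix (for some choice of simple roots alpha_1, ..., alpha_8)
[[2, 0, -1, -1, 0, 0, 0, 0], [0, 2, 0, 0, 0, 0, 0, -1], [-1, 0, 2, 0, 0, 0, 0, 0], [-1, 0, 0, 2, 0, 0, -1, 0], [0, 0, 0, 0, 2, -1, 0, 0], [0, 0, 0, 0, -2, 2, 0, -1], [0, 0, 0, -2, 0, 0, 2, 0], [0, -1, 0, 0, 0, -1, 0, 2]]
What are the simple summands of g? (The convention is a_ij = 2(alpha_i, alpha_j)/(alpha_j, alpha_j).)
The diagram associated to this matrix has two connected components: the simple roots {alpha_2, alpha_5, alpha_6, alpha_8} form a chain of 4 nodes with a double edge at one end; the terminal node there is the unique short simple root (B_4), and {alpha_1, alpha_3, alpha_4, alpha_7} form a chain of 4 nodes with a double edge at one end; the terminal node there is the unique long simple root (C_4). A semisimple Lie algebra decomposes uniquely as the direct sum of simple ideals, one per connected component of its Dynkin diagram, so g ≅ B_4 ⊕ C_4 (dimension 36 + 36 = 72).

B_4 (so(9)) ⊕ C_4 (sp(8))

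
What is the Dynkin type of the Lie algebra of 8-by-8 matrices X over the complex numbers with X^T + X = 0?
D_4

This is so(8) with 8 even, which has dimension 8(8-1)/2 = 28 and rank 8/2 = 4. In the classification of classical Lie algebras, the orthogonal algebra so(2n) in an even number of variables has type D_n; here n = 4, so the Dynkin diagram is a chain of 2 nodes with a fork of two nodes at one end (D_4). Hence the type is D_4.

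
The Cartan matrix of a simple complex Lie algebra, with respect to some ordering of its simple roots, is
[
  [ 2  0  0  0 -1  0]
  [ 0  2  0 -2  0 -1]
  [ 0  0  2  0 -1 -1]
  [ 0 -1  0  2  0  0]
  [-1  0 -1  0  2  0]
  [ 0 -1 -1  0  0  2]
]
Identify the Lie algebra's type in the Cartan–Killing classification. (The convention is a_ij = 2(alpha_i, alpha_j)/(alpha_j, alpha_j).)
The matrix has rank 6 with 2's on the diagonal. Reading the off-diagonal entries as Dynkin edges (a single edge where a_ij = a_ji = -1; a double or triple edge where a_ij * a_ji = 2 or 3), the diagram is a chain of 6 nodes with a double edge at one end; the terminal node there is the unique short simple root (B_6). One simple-root ordering that puts it in standard form is (alpha_1, alpha_5, alpha_3, alpha_6, alpha_2, alpha_4). So the algebra is type B_6, i.e. so(13).

type B_6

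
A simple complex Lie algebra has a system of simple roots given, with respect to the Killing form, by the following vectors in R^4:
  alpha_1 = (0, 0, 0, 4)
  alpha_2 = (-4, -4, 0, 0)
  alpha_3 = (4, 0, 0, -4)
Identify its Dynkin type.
type B_3

Compute the Cartan integers a_ij = 2(alpha_i, alpha_j)/(alpha_j, alpha_j); the resulting 3x3 Cartan matrix is
[[2, 0, -1], [0, 2, -1], [-2, -1, 2]].
The roots have two lengths (squared-length ratio 2:1); the short ones are alpha_{1}. The associated Dynkin diagram is a chain of 3 nodes with a double edge at one end; the terminal node there is the unique short simple root (B_3), so the type is B_3 (the algebra so(7)).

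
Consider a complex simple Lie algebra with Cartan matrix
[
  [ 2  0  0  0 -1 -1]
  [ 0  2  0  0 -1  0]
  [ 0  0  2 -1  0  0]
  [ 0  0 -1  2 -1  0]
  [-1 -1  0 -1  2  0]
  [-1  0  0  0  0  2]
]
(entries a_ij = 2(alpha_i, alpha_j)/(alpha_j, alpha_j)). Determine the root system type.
E_6

The matrix has rank 6 with 2's on the diagonal. Reading the off-diagonal entries as Dynkin edges (a single edge where a_ij = a_ji = -1; a double or triple edge where a_ij * a_ji = 2 or 3), the diagram is a chain of 5 nodes with one extra node attached to the third node from one end (E_6). One simple-root ordering that puts it in standard form is (alpha_3, alpha_2, alpha_4, alpha_5, alpha_1, alpha_6). So the algebra is type E_6.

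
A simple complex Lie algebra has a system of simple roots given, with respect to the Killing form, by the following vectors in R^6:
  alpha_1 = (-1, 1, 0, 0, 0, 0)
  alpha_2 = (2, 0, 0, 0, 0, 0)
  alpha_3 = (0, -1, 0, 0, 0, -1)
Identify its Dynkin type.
C3

Compute the Cartan integers a_ij = 2(alpha_i, alpha_j)/(alpha_j, alpha_j); the resulting 3x3 Cartan matrix is
[[2, -1, -1], [-2, 2, 0], [-1, 0, 2]].
The roots have two lengths (squared-length ratio 2:1); the short ones are alpha_{1,3}. The associated Dynkin diagram is a chain of 3 nodes with a double edge at one end; the terminal node there is the unique long simple root (C_3), so the type is C_3 (the algebra sp(6)).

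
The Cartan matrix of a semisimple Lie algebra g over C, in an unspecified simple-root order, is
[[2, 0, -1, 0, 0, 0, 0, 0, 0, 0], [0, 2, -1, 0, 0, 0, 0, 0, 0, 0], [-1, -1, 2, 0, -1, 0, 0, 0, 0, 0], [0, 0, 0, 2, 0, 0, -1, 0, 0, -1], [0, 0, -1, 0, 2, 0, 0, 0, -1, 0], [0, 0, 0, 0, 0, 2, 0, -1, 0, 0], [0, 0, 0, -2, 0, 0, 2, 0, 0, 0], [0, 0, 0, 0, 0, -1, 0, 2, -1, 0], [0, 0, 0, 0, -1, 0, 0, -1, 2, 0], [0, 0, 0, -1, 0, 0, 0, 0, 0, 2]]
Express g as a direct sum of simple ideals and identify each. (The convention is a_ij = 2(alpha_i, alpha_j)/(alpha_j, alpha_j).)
The diagram associated to this matrix has two connected components: the simple roots {alpha_4, alpha_7, alpha_10} form a chain of 3 nodes with a double edge at one end; the terminal node there is the unique long simple root (C_3), and {alpha_1, alpha_2, alpha_3, alpha_5, alpha_6, alpha_8, alpha_9} form a chain of 5 nodes with a fork of two nodes at one end (D_7). A semisimple Lie algebra decomposes uniquely as the direct sum of simple ideals, one per connected component of its Dynkin diagram, so g ≅ C_3 ⊕ D_7 (dimension 21 + 91 = 112).

type C_3 + type D_7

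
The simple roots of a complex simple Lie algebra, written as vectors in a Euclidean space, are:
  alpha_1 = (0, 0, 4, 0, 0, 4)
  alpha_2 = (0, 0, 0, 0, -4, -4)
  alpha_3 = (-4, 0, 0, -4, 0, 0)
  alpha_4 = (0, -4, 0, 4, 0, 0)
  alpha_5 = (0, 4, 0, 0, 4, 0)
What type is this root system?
A_5 (sl(6))

Compute the Cartan integers a_ij = 2(alpha_i, alpha_j)/(alpha_j, alpha_j); the resulting 5x5 Cartan matrix is
[[2, -1, 0, 0, 0], [-1, 2, 0, 0, -1], [0, 0, 2, -1, 0], [0, 0, -1, 2, -1], [0, -1, 0, -1, 2]].
All simple roots have the same length, so the diagram is simply laced. The associated Dynkin diagram is a chain of 5 nodes with single edges (A_5), so the type is A_5 (the algebra sl(6)).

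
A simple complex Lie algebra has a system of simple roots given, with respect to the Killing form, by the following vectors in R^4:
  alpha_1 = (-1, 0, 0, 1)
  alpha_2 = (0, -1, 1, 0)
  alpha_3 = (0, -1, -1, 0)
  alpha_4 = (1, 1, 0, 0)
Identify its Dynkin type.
D_4

Compute the Cartan integers a_ij = 2(alpha_i, alpha_j)/(alpha_j, alpha_j); the resulting 4x4 Cartan matrix is
[[2, 0, 0, -1], [0, 2, 0, -1], [0, 0, 2, -1], [-1, -1, -1, 2]].
All simple roots have the same length, so the diagram is simply laced. The associated Dynkin diagram is a chain of 2 nodes with a fork of two nodes at one end (D_4), so the type is D_4 (the algebra so(8)).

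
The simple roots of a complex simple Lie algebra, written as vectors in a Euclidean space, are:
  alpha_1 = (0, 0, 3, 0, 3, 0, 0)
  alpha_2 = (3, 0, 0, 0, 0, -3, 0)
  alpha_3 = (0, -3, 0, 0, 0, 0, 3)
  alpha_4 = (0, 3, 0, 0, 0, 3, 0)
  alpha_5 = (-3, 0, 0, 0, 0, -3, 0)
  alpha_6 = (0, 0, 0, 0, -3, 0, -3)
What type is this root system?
type D_6

Compute the Cartan integers a_ij = 2(alpha_i, alpha_j)/(alpha_j, alpha_j); the resulting 6x6 Cartan matrix is
[[2, 0, 0, 0, 0, -1], [0, 2, 0, -1, 0, 0], [0, 0, 2, -1, 0, -1], [0, -1, -1, 2, -1, 0], [0, 0, 0, -1, 2, 0], [-1, 0, -1, 0, 0, 2]].
All simple roots have the same length, so the diagram is simply laced. The associated Dynkin diagram is a chain of 4 nodes with a fork of two nodes at one end (D_6), so the type is D_6 (the algebra so(12)).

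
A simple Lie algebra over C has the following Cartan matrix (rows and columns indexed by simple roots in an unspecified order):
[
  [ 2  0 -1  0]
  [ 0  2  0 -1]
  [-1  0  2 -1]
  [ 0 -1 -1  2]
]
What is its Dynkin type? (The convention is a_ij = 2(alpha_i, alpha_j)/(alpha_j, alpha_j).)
type A_4

The matrix has rank 4 with 2's on the diagonal. Reading the off-diagonal entries as Dynkin edges (a single edge where a_ij = a_ji = -1; a double or triple edge where a_ij * a_ji = 2 or 3), the diagram is a chain of 4 nodes with single edges (A_4). One simple-root ordering that puts it in standard form is (alpha_2, alpha_4, alpha_3, alpha_1). So the algebra is type A_4, i.e. sl(5).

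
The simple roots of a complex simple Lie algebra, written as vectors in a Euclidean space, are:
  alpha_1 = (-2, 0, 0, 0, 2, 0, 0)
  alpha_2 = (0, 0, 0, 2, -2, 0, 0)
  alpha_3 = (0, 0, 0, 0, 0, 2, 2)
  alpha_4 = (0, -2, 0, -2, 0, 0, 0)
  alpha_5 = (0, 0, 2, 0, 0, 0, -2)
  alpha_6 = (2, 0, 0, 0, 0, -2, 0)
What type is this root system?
type A_6

Compute the Cartan integers a_ij = 2(alpha_i, alpha_j)/(alpha_j, alpha_j); the resulting 6x6 Cartan matrix is
[[2, -1, 0, 0, 0, -1], [-1, 2, 0, -1, 0, 0], [0, 0, 2, 0, -1, -1], [0, -1, 0, 2, 0, 0], [0, 0, -1, 0, 2, 0], [-1, 0, -1, 0, 0, 2]].
All simple roots have the same length, so the diagram is simply laced. The associated Dynkin diagram is a chain of 6 nodes with single edges (A_6), so the type is A_6 (the algebra sl(7)).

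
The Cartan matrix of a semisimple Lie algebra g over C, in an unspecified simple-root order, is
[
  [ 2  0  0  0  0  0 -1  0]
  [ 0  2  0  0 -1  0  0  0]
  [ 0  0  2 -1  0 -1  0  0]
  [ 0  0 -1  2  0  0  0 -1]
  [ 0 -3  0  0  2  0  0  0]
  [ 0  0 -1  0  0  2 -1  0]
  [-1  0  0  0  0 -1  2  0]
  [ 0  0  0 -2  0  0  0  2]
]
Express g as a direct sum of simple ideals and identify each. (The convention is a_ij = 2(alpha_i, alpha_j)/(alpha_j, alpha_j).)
The diagram associated to this matrix has two connected components: the simple roots {alpha_1, alpha_3, alpha_4, alpha_6, alpha_7, alpha_8} form a chain of 6 nodes with a double edge at one end; the terminal node there is the unique long simple root (C_6), and {alpha_2, alpha_5} form two nodes joined by a triple edge (G_2). A semisimple Lie algebra decomposes uniquely as the direct sum of simple ideals, one per connected component of its Dynkin diagram, so g ≅ C_6 ⊕ G_2 (dimension 78 + 14 = 92).

C_6 + G_2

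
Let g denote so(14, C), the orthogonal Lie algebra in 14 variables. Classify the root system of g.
This is so(14) with 14 even, which has dimension 14(14-1)/2 = 91 and rank 14/2 = 7. In the classification of classical Lie algebras, the orthogonal algebra so(2n) in an even number of variables has type D_n; here n = 7, so the Dynkin diagram is a chain of 5 nodes with a fork of two nodes at one end (D_7). Hence the type is D_7.

D_7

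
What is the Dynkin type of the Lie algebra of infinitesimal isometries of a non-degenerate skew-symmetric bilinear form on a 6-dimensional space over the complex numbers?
This is sp(6), which has dimension 6(6+1)/2 = 21 and rank 6/2 = 3. In the classification of classical Lie algebras, the symplectic algebra sp(2n) has type C_n; here n = 3, so the Dynkin diagram is a chain of 3 nodes with a double edge at one end; the terminal node there is the unique long simple root (C_3). Hence the type is C_3.

C3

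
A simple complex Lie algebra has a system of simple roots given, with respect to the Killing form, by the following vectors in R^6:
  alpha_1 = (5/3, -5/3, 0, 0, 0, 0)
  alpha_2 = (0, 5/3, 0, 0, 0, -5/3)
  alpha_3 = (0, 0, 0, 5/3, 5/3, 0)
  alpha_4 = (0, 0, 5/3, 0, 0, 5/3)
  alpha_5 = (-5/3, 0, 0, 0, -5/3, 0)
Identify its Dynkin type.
A_5

Compute the Cartan integers a_ij = 2(alpha_i, alpha_j)/(alpha_j, alpha_j); the resulting 5x5 Cartan matrix is
[[2, -1, 0, 0, -1], [-1, 2, 0, -1, 0], [0, 0, 2, 0, -1], [0, -1, 0, 2, 0], [-1, 0, -1, 0, 2]].
All simple roots have the same length, so the diagram is simply laced. The associated Dynkin diagram is a chain of 5 nodes with single edges (A_5), so the type is A_5 (the algebra sl(6)).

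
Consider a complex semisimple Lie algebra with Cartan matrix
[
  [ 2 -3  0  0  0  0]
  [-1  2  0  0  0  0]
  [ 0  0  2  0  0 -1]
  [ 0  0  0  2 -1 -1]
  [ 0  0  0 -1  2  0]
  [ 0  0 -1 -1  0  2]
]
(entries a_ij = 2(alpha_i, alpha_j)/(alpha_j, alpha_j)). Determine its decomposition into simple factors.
A_4 (sl(5)) ⊕ G_2

The diagram associated to this matrix has two connected components: the simple roots {alpha_3, alpha_4, alpha_5, alpha_6} form a chain of 4 nodes with single edges (A_4), and {alpha_1, alpha_2} form two nodes joined by a triple edge (G_2). A semisimple Lie algebra decomposes uniquely as the direct sum of simple ideals, one per connected component of its Dynkin diagram, so g ≅ A_4 ⊕ G_2 (dimension 24 + 14 = 38).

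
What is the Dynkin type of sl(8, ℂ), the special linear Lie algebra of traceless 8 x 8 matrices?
A7

This is sl(8), which has dimension 8^2 - 1 = 63 and rank 8 - 1 = 7 (a Cartan subalgebra is the diagonal traceless matrices). In the classification of classical Lie algebras, the special linear algebra sl(n+1) has type A_n; here n = 7, so the Dynkin diagram is a chain of 7 nodes with single edges (A_7). Hence the type is A_7.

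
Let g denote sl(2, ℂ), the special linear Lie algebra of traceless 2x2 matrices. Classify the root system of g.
A_1 (sl(2))

This is sl(2), which has dimension 2^2 - 1 = 3 and rank 2 - 1 = 1 (a Cartan subalgebra is the diagonal traceless matrices). In the classification of classical Lie algebras, the special linear algebra sl(n+1) has type A_n; here n = 1, so the Dynkin diagram is a chain of 1 nodes with single edges (A_1). Hence the type is A_1.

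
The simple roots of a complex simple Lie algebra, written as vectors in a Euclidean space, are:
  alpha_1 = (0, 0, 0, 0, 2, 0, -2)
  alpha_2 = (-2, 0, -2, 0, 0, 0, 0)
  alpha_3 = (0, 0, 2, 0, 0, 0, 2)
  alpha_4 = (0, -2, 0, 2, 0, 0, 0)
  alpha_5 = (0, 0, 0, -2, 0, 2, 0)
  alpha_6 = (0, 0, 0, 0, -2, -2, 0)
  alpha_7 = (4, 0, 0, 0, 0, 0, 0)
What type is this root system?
C_7 (sp(14))

Compute the Cartan integers a_ij = 2(alpha_i, alpha_j)/(alpha_j, alpha_j); the resulting 7x7 Cartan matrix is
[[2, 0, -1, 0, 0, -1, 0], [0, 2, -1, 0, 0, 0, -1], [-1, -1, 2, 0, 0, 0, 0], [0, 0, 0, 2, -1, 0, 0], [0, 0, 0, -1, 2, -1, 0], [-1, 0, 0, 0, -1, 2, 0], [0, -2, 0, 0, 0, 0, 2]].
The roots have two lengths (squared-length ratio 2:1); the short ones are alpha_{1,2,3,4,5,6}. The associated Dynkin diagram is a chain of 7 nodes with a double edge at one end; the terminal node there is the unique long simple root (C_7), so the type is C_7 (the algebra sp(14)).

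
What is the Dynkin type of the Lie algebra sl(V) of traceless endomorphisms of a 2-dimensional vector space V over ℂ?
This is sl(2), which has dimension 2^2 - 1 = 3 and rank 2 - 1 = 1 (a Cartan subalgebra is the diagonal traceless matrices). In the classification of classical Lie algebras, the special linear algebra sl(n+1) has type A_n; here n = 1, so the Dynkin diagram is a chain of 1 nodes with single edges (A_1). Hence the type is A_1.

A1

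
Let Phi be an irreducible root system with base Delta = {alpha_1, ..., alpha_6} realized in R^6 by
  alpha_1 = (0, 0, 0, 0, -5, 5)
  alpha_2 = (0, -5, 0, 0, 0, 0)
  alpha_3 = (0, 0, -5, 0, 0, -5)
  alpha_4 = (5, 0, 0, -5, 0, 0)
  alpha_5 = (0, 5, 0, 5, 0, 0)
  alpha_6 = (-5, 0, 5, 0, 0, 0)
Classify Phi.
B_6

Compute the Cartan integers a_ij = 2(alpha_i, alpha_j)/(alpha_j, alpha_j); the resulting 6x6 Cartan matrix is
[[2, 0, -1, 0, 0, 0], [0, 2, 0, 0, -1, 0], [-1, 0, 2, 0, 0, -1], [0, 0, 0, 2, -1, -1], [0, -2, 0, -1, 2, 0], [0, 0, -1, -1, 0, 2]].
The roots have two lengths (squared-length ratio 2:1); the short ones are alpha_{2}. The associated Dynkin diagram is a chain of 6 nodes with a double edge at one end; the terminal node there is the unique short simple root (B_6), so the type is B_6 (the algebra so(13)).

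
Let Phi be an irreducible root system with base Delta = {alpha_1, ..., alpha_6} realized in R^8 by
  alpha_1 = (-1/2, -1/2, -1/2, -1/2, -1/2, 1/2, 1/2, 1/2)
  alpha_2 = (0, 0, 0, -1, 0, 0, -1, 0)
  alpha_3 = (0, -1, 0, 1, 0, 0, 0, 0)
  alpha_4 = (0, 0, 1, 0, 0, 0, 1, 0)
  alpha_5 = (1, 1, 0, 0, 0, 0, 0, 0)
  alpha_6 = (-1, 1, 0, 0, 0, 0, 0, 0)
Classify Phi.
type E_6

Compute the Cartan integers a_ij = 2(alpha_i, alpha_j)/(alpha_j, alpha_j); the resulting 6x6 Cartan matrix is
[[2, 0, 0, 0, -1, 0], [0, 2, -1, -1, 0, 0], [0, -1, 2, 0, -1, -1], [0, -1, 0, 2, 0, 0], [-1, 0, -1, 0, 2, 0], [0, 0, -1, 0, 0, 2]].
All simple roots have the same length, so the diagram is simply laced. The associated Dynkin diagram is a chain of 5 nodes with one extra node attached to the third node from one end (E_6), so the type is E_6.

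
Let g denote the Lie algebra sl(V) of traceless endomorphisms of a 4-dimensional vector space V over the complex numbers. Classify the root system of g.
This is sl(4), which has dimension 4^2 - 1 = 15 and rank 4 - 1 = 3 (a Cartan subalgebra is the diagonal traceless matrices). In the classification of classical Lie algebras, the special linear algebra sl(n+1) has type A_n; here n = 3, so the Dynkin diagram is a chain of 3 nodes with single edges (A_3). Hence the type is A_3.

A_3 (sl(4))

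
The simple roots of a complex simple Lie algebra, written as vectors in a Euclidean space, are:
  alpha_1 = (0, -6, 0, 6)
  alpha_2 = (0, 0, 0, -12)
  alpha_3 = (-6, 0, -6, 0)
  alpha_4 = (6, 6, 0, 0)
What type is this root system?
C_4 (sp(8))

Compute the Cartan integers a_ij = 2(alpha_i, alpha_j)/(alpha_j, alpha_j); the resulting 4x4 Cartan matrix is
[[2, -1, 0, -1], [-2, 2, 0, 0], [0, 0, 2, -1], [-1, 0, -1, 2]].
The roots have two lengths (squared-length ratio 2:1); the short ones are alpha_{1,3,4}. The associated Dynkin diagram is a chain of 4 nodes with a double edge at one end; the terminal node there is the unique long simple root (C_4), so the type is C_4 (the algebra sp(8)).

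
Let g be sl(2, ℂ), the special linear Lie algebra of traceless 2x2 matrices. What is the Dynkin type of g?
A_1

This is sl(2), which has dimension 2^2 - 1 = 3 and rank 2 - 1 = 1 (a Cartan subalgebra is the diagonal traceless matrices). In the classification of classical Lie algebras, the special linear algebra sl(n+1) has type A_n; here n = 1, so the Dynkin diagram is a chain of 1 nodes with single edges (A_1). Hence the type is A_1.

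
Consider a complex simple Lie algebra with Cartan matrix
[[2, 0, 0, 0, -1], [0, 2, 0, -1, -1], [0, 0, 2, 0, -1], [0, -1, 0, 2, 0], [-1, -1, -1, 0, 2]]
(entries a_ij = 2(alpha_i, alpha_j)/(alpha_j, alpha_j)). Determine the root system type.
D_5 (so(10))

The matrix has rank 5 with 2's on the diagonal. Reading the off-diagonal entries as Dynkin edges (a single edge where a_ij = a_ji = -1; a double or triple edge where a_ij * a_ji = 2 or 3), the diagram is a chain of 3 nodes with a fork of two nodes at one end (D_5). One simple-root ordering that puts it in standard form is (alpha_4, alpha_2, alpha_5, alpha_1, alpha_3). So the algebra is type D_5, i.e. so(10).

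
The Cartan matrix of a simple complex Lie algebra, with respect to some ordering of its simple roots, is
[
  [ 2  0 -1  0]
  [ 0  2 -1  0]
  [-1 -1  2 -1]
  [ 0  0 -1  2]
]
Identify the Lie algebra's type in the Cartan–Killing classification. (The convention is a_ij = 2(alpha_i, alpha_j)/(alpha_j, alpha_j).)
D_4

The matrix has rank 4 with 2's on the diagonal. Reading the off-diagonal entries as Dynkin edges (a single edge where a_ij = a_ji = -1; a double or triple edge where a_ij * a_ji = 2 or 3), the diagram is a chain of 2 nodes with a fork of two nodes at one end (D_4). One simple-root ordering that puts it in standard form is (alpha_1, alpha_3, alpha_2, alpha_4). So the algebra is type D_4, i.e. so(8).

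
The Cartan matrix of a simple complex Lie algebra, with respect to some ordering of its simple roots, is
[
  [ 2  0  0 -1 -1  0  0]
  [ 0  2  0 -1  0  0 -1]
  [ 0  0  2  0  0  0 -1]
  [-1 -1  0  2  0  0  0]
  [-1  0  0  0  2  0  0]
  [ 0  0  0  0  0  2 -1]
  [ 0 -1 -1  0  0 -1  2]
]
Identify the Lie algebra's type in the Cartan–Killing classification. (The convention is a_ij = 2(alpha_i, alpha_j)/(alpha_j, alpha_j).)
The matrix has rank 7 with 2's on the diagonal. Reading the off-diagonal entries as Dynkin edges (a single edge where a_ij = a_ji = -1; a double or triple edge where a_ij * a_ji = 2 or 3), the diagram is a chain of 5 nodes with a fork of two nodes at one end (D_7). One simple-root ordering that puts it in standard form is (alpha_5, alpha_1, alpha_4, alpha_2, alpha_7, alpha_6, alpha_3). So the algebra is type D_7, i.e. so(14).

type D_7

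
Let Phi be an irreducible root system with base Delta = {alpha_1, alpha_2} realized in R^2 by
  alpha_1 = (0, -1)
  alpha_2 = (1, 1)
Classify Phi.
B_2

Compute the Cartan integers a_ij = 2(alpha_i, alpha_j)/(alpha_j, alpha_j); the resulting 2x2 Cartan matrix is
[[2, -1], [-2, 2]].
The roots have two lengths (squared-length ratio 2:1); the short ones are alpha_{1}. The associated Dynkin diagram is a chain of 2 nodes with a double edge at one end; the terminal node there is the unique short simple root (B_2), so the type is B_2 (the algebra so(5)).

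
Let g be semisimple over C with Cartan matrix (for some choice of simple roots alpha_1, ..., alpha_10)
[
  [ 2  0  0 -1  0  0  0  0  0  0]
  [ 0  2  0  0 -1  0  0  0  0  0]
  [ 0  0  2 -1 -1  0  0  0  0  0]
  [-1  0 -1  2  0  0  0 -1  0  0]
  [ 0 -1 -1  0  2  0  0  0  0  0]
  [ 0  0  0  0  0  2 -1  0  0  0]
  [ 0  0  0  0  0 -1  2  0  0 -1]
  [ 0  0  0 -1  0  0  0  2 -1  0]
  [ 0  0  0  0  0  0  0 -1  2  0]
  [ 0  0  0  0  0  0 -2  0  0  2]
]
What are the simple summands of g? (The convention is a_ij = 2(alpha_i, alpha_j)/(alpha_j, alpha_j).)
C_3 ⊕ E_7

The diagram associated to this matrix has two connected components: the simple roots {alpha_6, alpha_7, alpha_10} form a chain of 3 nodes with a double edge at one end; the terminal node there is the unique long simple root (C_3), and {alpha_1, alpha_2, alpha_3, alpha_4, alpha_5, alpha_8, alpha_9} form a chain of 6 nodes with one extra node attached to the third node from one end (E_7). A semisimple Lie algebra decomposes uniquely as the direct sum of simple ideals, one per connected component of its Dynkin diagram, so g ≅ C_3 ⊕ E_7 (dimension 21 + 133 = 154).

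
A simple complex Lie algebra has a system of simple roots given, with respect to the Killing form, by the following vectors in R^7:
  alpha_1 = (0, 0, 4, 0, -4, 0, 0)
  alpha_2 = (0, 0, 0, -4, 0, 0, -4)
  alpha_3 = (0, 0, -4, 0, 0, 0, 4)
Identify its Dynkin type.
type A_3

Compute the Cartan integers a_ij = 2(alpha_i, alpha_j)/(alpha_j, alpha_j); the resulting 3x3 Cartan matrix is
[[2, 0, -1], [0, 2, -1], [-1, -1, 2]].
All simple roots have the same length, so the diagram is simply laced. The associated Dynkin diagram is a chain of 3 nodes with single edges (A_3), so the type is A_3 (the algebra sl(4)).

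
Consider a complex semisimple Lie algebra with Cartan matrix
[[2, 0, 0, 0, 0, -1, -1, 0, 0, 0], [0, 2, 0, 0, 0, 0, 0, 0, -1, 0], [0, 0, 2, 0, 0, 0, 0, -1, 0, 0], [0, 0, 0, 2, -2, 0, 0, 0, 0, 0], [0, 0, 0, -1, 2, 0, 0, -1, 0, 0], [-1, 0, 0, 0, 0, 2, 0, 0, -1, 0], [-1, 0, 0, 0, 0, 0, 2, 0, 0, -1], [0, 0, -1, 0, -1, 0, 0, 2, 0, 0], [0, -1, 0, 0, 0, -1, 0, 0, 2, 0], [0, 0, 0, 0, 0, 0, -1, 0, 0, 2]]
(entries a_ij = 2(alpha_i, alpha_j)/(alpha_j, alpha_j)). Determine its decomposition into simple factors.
type A_6 ⊕ type C_4

The diagram associated to this matrix has two connected components: the simple roots {alpha_1, alpha_2, alpha_6, alpha_7, alpha_9, alpha_10} form a chain of 6 nodes with single edges (A_6), and {alpha_3, alpha_4, alpha_5, alpha_8} form a chain of 4 nodes with a double edge at one end; the terminal node there is the unique long simple root (C_4). A semisimple Lie algebra decomposes uniquely as the direct sum of simple ideals, one per connected component of its Dynkin diagram, so g ≅ A_6 ⊕ C_4 (dimension 48 + 36 = 84).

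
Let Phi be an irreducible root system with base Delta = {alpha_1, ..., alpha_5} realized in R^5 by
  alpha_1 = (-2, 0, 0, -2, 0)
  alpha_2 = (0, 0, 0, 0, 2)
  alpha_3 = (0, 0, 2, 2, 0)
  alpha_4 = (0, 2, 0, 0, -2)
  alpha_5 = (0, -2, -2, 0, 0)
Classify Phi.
B5

Compute the Cartan integers a_ij = 2(alpha_i, alpha_j)/(alpha_j, alpha_j); the resulting 5x5 Cartan matrix is
[[2, 0, -1, 0, 0], [0, 2, 0, -1, 0], [-1, 0, 2, 0, -1], [0, -2, 0, 2, -1], [0, 0, -1, -1, 2]].
The roots have two lengths (squared-length ratio 2:1); the short ones are alpha_{2}. The associated Dynkin diagram is a chain of 5 nodes with a double edge at one end; the terminal node there is the unique short simple root (B_5), so the type is B_5 (the algebra so(11)).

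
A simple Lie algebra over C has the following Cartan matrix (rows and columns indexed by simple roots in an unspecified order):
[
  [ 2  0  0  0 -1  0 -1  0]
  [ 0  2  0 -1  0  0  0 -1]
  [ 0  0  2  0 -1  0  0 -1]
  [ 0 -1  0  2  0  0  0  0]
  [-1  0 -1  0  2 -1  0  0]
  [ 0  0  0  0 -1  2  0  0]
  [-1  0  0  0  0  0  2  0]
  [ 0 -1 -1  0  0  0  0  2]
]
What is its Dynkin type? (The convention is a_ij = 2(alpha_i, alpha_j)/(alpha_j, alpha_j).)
type E_8

The matrix has rank 8 with 2's on the diagonal. Reading the off-diagonal entries as Dynkin edges (a single edge where a_ij = a_ji = -1; a double or triple edge where a_ij * a_ji = 2 or 3), the diagram is a chain of 7 nodes with one extra node attached to the third node from one end (E_8). One simple-root ordering that puts it in standard form is (alpha_7, alpha_6, alpha_1, alpha_5, alpha_3, alpha_8, alpha_2, alpha_4). So the algebra is type E_8.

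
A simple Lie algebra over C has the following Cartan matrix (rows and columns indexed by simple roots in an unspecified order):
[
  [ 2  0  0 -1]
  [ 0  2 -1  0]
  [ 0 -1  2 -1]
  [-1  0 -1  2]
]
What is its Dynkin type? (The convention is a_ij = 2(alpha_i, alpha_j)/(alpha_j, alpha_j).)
A_4

The matrix has rank 4 with 2's on the diagonal. Reading the off-diagonal entries as Dynkin edges (a single edge where a_ij = a_ji = -1; a double or triple edge where a_ij * a_ji = 2 or 3), the diagram is a chain of 4 nodes with single edges (A_4). One simple-root ordering that puts it in standard form is (alpha_2, alpha_3, alpha_4, alpha_1). So the algebra is type A_4, i.e. sl(5).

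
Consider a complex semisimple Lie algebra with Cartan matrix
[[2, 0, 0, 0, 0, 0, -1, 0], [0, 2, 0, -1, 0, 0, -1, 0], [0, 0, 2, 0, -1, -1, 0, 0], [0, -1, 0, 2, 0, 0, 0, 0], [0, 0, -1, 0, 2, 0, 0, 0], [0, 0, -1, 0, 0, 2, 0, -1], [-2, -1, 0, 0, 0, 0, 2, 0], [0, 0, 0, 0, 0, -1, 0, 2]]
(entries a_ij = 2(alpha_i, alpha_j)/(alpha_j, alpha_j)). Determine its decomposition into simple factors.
A_4 ⊕ B_4

The diagram associated to this matrix has two connected components: the simple roots {alpha_3, alpha_5, alpha_6, alpha_8} form a chain of 4 nodes with single edges (A_4), and {alpha_1, alpha_2, alpha_4, alpha_7} form a chain of 4 nodes with a double edge at one end; the terminal node there is the unique short simple root (B_4). A semisimple Lie algebra decomposes uniquely as the direct sum of simple ideals, one per connected component of its Dynkin diagram, so g ≅ A_4 ⊕ B_4 (dimension 24 + 36 = 60).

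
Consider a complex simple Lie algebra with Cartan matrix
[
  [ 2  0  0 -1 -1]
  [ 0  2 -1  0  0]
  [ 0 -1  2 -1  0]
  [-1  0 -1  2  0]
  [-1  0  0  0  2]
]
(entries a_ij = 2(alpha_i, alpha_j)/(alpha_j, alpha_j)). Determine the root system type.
type A_5

The matrix has rank 5 with 2's on the diagonal. Reading the off-diagonal entries as Dynkin edges (a single edge where a_ij = a_ji = -1; a double or triple edge where a_ij * a_ji = 2 or 3), the diagram is a chain of 5 nodes with single edges (A_5). One simple-root ordering that puts it in standard form is (alpha_2, alpha_3, alpha_4, alpha_1, alpha_5). So the algebra is type A_5, i.e. sl(6).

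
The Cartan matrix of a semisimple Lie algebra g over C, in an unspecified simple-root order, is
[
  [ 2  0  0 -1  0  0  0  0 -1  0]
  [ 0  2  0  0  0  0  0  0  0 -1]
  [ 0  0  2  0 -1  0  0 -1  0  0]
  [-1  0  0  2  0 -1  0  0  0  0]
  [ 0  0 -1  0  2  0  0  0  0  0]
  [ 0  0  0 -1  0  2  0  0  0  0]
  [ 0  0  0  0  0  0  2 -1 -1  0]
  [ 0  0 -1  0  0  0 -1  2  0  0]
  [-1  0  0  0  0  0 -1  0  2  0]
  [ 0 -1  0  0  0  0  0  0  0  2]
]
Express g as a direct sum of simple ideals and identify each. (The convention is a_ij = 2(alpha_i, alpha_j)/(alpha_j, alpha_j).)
type A_2 + type A_8

The diagram associated to this matrix has two connected components: the simple roots {alpha_2, alpha_10} form a chain of 2 nodes with single edges (A_2), and {alpha_1, alpha_3, alpha_4, alpha_5, alpha_6, alpha_7, alpha_8, alpha_9} form a chain of 8 nodes with single edges (A_8). A semisimple Lie algebra decomposes uniquely as the direct sum of simple ideals, one per connected component of its Dynkin diagram, so g ≅ A_2 ⊕ A_8 (dimension 8 + 80 = 88).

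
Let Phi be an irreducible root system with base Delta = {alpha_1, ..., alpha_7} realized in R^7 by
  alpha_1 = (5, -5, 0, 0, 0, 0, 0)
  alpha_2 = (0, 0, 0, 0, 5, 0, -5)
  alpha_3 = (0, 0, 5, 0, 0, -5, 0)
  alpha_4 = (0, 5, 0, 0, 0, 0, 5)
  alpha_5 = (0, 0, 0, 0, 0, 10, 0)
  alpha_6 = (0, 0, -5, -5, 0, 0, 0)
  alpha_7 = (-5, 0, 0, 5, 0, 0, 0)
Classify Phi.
Compute the Cartan integers a_ij = 2(alpha_i, alpha_j)/(alpha_j, alpha_j); the resulting 7x7 Cartan matrix is
[[2, 0, 0, -1, 0, 0, -1], [0, 2, 0, -1, 0, 0, 0], [0, 0, 2, 0, -1, -1, 0], [-1, -1, 0, 2, 0, 0, 0], [0, 0, -2, 0, 2, 0, 0], [0, 0, -1, 0, 0, 2, -1], [-1, 0, 0, 0, 0, -1, 2]].
The roots have two lengths (squared-length ratio 2:1); the short ones are alpha_{1,2,3,4,6,7}. The associated Dynkin diagram is a chain of 7 nodes with a double edge at one end; the terminal node there is the unique long simple root (C_7), so the type is C_7 (the algebra sp(14)).

C_7 (sp(14))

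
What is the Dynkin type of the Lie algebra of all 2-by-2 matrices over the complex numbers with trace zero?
A_1

This is sl(2), which has dimension 2^2 - 1 = 3 and rank 2 - 1 = 1 (a Cartan subalgebra is the diagonal traceless matrices). In the classification of classical Lie algebras, the special linear algebra sl(n+1) has type A_n; here n = 1, so the Dynkin diagram is a chain of 1 nodes with single edges (A_1). Hence the type is A_1.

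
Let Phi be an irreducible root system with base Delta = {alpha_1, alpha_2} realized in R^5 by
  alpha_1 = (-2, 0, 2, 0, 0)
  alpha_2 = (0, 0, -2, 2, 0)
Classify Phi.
Compute the Cartan integers a_ij = 2(alpha_i, alpha_j)/(alpha_j, alpha_j); the resulting 2x2 Cartan matrix is
[[2, -1], [-1, 2]].
All simple roots have the same length, so the diagram is simply laced. The associated Dynkin diagram is a chain of 2 nodes with single edges (A_2), so the type is A_2 (the algebra sl(3)).

A_2 (sl(3))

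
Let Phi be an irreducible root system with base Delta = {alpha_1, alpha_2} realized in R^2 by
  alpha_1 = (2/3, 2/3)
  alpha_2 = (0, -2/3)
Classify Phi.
B2

Compute the Cartan integers a_ij = 2(alpha_i, alpha_j)/(alpha_j, alpha_j); the resulting 2x2 Cartan matrix is
[[2, -2], [-1, 2]].
The roots have two lengths (squared-length ratio 2:1); the short ones are alpha_{2}. The associated Dynkin diagram is a chain of 2 nodes with a double edge at one end; the terminal node there is the unique short simple root (B_2), so the type is B_2 (the algebra so(5)).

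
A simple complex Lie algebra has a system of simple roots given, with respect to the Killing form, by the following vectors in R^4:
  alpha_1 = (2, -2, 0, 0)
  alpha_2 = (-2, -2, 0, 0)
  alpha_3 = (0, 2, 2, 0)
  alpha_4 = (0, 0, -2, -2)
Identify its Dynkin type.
type D_4

Compute the Cartan integers a_ij = 2(alpha_i, alpha_j)/(alpha_j, alpha_j); the resulting 4x4 Cartan matrix is
[[2, 0, -1, 0], [0, 2, -1, 0], [-1, -1, 2, -1], [0, 0, -1, 2]].
All simple roots have the same length, so the diagram is simply laced. The associated Dynkin diagram is a chain of 2 nodes with a fork of two nodes at one end (D_4), so the type is D_4 (the algebra so(8)).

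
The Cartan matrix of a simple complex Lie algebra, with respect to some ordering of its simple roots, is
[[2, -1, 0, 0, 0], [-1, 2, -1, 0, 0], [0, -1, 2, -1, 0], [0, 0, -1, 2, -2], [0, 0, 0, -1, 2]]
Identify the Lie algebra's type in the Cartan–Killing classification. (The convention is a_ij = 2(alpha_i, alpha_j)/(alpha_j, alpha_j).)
B_5

The matrix has rank 5 with 2's on the diagonal. Reading the off-diagonal entries as Dynkin edges (a single edge where a_ij = a_ji = -1; a double or triple edge where a_ij * a_ji = 2 or 3), the diagram is a chain of 5 nodes with a double edge at one end; the terminal node there is the unique short simple root (B_5). One simple-root ordering that puts it in standard form is (alpha_1, alpha_2, alpha_3, alpha_4, alpha_5). So the algebra is type B_5, i.e. so(11).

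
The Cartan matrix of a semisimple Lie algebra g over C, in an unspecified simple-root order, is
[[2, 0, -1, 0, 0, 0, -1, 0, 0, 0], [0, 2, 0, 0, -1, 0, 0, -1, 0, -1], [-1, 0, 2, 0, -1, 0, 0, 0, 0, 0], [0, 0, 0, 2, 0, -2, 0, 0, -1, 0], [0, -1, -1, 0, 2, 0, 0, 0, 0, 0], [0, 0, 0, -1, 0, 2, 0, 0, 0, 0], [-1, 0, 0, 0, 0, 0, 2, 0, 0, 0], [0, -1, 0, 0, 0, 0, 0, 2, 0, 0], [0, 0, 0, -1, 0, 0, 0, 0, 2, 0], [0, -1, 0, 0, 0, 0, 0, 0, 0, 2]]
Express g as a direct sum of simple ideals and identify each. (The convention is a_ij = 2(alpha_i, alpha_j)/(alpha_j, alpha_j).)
The diagram associated to this matrix has two connected components: the simple roots {alpha_4, alpha_6, alpha_9} form a chain of 3 nodes with a double edge at one end; the terminal node there is the unique short simple root (B_3), and {alpha_1, alpha_2, alpha_3, alpha_5, alpha_7, alpha_8, alpha_10} form a chain of 5 nodes with a fork of two nodes at one end (D_7). A semisimple Lie algebra decomposes uniquely as the direct sum of simple ideals, one per connected component of its Dynkin diagram, so g ≅ B_3 ⊕ D_7 (dimension 21 + 91 = 112).

type B_3 ⊕ type D_7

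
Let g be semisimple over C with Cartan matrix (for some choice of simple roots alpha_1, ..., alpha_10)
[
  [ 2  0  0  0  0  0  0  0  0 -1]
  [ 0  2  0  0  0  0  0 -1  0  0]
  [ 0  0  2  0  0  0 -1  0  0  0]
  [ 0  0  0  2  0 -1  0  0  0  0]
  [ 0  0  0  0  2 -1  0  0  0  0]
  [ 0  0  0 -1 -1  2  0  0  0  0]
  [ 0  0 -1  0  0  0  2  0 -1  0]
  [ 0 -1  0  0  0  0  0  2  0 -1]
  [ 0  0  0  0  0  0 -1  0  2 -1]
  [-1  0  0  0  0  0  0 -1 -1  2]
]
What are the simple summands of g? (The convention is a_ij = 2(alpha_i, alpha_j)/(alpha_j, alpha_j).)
The diagram associated to this matrix has two connected components: the simple roots {alpha_4, alpha_5, alpha_6} form a chain of 3 nodes with single edges (A_3), and {alpha_1, alpha_2, alpha_3, alpha_7, alpha_8, alpha_9, alpha_10} form a chain of 6 nodes with one extra node attached to the third node from one end (E_7). A semisimple Lie algebra decomposes uniquely as the direct sum of simple ideals, one per connected component of its Dynkin diagram, so g ≅ A_3 ⊕ E_7 (dimension 15 + 133 = 148).

A_3 (sl(4)) + E_7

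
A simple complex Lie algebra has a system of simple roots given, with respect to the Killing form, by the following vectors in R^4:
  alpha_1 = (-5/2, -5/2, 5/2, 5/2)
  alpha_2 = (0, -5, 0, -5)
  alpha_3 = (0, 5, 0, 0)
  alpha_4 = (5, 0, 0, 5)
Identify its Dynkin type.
Compute the Cartan integers a_ij = 2(alpha_i, alpha_j)/(alpha_j, alpha_j); the resulting 4x4 Cartan matrix is
[[2, 0, -1, 0], [0, 2, -2, -1], [-1, -1, 2, 0], [0, -1, 0, 2]].
The roots have two lengths (squared-length ratio 2:1); the short ones are alpha_{1,3}. The associated Dynkin diagram is a chain of 4 nodes with a double edge between the middle two (F_4), so the type is F_4.

F4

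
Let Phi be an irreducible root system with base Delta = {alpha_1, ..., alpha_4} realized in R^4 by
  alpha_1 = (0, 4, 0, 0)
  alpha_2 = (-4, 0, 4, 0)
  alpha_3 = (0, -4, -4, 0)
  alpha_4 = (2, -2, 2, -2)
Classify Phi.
Compute the Cartan integers a_ij = 2(alpha_i, alpha_j)/(alpha_j, alpha_j); the resulting 4x4 Cartan matrix is
[[2, 0, -1, -1], [0, 2, -1, 0], [-2, -1, 2, 0], [-1, 0, 0, 2]].
The roots have two lengths (squared-length ratio 2:1); the short ones are alpha_{1,4}. The associated Dynkin diagram is a chain of 4 nodes with a double edge between the middle two (F_4), so the type is F_4.

F_4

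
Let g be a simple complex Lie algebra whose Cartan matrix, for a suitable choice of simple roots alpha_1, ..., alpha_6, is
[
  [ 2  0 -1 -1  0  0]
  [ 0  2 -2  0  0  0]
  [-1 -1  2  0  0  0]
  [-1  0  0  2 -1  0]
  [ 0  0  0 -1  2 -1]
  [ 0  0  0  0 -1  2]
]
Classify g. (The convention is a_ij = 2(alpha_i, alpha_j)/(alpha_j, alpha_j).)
type C_6

The matrix has rank 6 with 2's on the diagonal. Reading the off-diagonal entries as Dynkin edges (a single edge where a_ij = a_ji = -1; a double or triple edge where a_ij * a_ji = 2 or 3), the diagram is a chain of 6 nodes with a double edge at one end; the terminal node there is the unique long simple root (C_6). One simple-root ordering that puts it in standard form is (alpha_6, alpha_5, alpha_4, alpha_1, alpha_3, alpha_2). So the algebra is type C_6, i.e. sp(12).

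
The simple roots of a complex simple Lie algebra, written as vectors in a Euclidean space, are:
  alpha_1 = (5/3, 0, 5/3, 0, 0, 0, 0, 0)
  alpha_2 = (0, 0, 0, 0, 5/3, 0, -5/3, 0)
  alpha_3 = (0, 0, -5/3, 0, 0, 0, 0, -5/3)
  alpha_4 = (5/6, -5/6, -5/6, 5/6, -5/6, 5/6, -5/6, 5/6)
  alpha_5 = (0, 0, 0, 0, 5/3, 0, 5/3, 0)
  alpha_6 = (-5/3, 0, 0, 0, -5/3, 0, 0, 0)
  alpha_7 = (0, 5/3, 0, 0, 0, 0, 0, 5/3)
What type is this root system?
Compute the Cartan integers a_ij = 2(alpha_i, alpha_j)/(alpha_j, alpha_j); the resulting 7x7 Cartan matrix is
[[2, 0, -1, 0, 0, -1, 0], [0, 2, 0, 0, 0, -1, 0], [-1, 0, 2, 0, 0, 0, -1], [0, 0, 0, 2, -1, 0, 0], [0, 0, 0, -1, 2, -1, 0], [-1, -1, 0, 0, -1, 2, 0], [0, 0, -1, 0, 0, 0, 2]].
All simple roots have the same length, so the diagram is simply laced. The associated Dynkin diagram is a chain of 6 nodes with one extra node attached to the third node from one end (E_7), so the type is E_7.

E_7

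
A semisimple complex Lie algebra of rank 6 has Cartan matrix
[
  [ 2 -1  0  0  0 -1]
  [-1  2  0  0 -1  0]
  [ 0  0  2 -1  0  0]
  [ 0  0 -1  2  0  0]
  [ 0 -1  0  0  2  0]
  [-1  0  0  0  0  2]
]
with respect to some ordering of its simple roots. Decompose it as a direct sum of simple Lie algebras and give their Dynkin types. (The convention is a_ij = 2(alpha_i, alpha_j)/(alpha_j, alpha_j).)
The diagram associated to this matrix has two connected components: the simple roots {alpha_3, alpha_4} form a chain of 2 nodes with single edges (A_2), and {alpha_1, alpha_2, alpha_5, alpha_6} form a chain of 4 nodes with single edges (A_4). A semisimple Lie algebra decomposes uniquely as the direct sum of simple ideals, one per connected component of its Dynkin diagram, so g ≅ A_2 ⊕ A_4 (dimension 8 + 24 = 32).

A2 ⊕ A4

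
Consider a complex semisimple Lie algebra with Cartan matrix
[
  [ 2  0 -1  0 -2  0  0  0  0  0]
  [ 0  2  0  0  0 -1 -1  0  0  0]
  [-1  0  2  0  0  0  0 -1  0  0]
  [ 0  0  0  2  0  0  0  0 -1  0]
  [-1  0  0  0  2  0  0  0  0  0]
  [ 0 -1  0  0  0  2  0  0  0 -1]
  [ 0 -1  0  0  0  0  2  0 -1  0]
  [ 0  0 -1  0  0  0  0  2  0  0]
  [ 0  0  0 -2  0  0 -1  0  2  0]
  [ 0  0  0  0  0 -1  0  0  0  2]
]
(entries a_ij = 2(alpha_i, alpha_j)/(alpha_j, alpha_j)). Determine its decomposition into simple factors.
B4 ⊕ B6

The diagram associated to this matrix has two connected components: the simple roots {alpha_1, alpha_3, alpha_5, alpha_8} form a chain of 4 nodes with a double edge at one end; the terminal node there is the unique short simple root (B_4), and {alpha_2, alpha_4, alpha_6, alpha_7, alpha_9, alpha_10} form a chain of 6 nodes with a double edge at one end; the terminal node there is the unique short simple root (B_6). A semisimple Lie algebra decomposes uniquely as the direct sum of simple ideals, one per connected component of its Dynkin diagram, so g ≅ B_4 ⊕ B_6 (dimension 36 + 78 = 114).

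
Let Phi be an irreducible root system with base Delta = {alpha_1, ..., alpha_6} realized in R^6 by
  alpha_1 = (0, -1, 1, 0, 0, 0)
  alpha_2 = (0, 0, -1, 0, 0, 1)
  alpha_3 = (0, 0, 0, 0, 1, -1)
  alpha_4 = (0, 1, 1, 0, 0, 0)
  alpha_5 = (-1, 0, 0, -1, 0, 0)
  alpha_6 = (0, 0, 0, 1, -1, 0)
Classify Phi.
D_6 (so(12))

Compute the Cartan integers a_ij = 2(alpha_i, alpha_j)/(alpha_j, alpha_j); the resulting 6x6 Cartan matrix is
[[2, -1, 0, 0, 0, 0], [-1, 2, -1, -1, 0, 0], [0, -1, 2, 0, 0, -1], [0, -1, 0, 2, 0, 0], [0, 0, 0, 0, 2, -1], [0, 0, -1, 0, -1, 2]].
All simple roots have the same length, so the diagram is simply laced. The associated Dynkin diagram is a chain of 4 nodes with a fork of two nodes at one end (D_6), so the type is D_6 (the algebra so(12)).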